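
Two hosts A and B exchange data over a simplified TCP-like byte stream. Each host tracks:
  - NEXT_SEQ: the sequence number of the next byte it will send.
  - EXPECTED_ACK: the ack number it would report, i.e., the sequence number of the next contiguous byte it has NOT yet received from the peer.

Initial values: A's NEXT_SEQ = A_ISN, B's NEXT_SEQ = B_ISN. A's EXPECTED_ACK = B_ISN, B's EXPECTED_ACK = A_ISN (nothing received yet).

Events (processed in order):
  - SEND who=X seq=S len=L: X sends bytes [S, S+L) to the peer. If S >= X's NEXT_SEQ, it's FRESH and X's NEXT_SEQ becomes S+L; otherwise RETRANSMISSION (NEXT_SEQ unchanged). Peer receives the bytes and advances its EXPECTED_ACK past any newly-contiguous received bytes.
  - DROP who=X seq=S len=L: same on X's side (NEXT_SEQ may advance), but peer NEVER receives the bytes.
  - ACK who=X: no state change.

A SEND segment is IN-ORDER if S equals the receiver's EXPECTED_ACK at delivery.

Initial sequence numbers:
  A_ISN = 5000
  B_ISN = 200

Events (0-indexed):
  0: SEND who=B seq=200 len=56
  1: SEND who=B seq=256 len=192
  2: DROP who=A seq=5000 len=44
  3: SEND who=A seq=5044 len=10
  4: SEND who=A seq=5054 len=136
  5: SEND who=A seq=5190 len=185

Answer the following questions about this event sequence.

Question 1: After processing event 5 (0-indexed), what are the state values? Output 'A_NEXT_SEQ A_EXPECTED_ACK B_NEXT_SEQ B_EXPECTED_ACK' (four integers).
After event 0: A_seq=5000 A_ack=256 B_seq=256 B_ack=5000
After event 1: A_seq=5000 A_ack=448 B_seq=448 B_ack=5000
After event 2: A_seq=5044 A_ack=448 B_seq=448 B_ack=5000
After event 3: A_seq=5054 A_ack=448 B_seq=448 B_ack=5000
After event 4: A_seq=5190 A_ack=448 B_seq=448 B_ack=5000
After event 5: A_seq=5375 A_ack=448 B_seq=448 B_ack=5000

5375 448 448 5000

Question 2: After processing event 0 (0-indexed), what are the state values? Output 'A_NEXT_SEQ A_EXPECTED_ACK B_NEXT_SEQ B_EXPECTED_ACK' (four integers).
After event 0: A_seq=5000 A_ack=256 B_seq=256 B_ack=5000

5000 256 256 5000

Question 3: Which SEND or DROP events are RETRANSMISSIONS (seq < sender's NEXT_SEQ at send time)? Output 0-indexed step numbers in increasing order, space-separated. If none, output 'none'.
Step 0: SEND seq=200 -> fresh
Step 1: SEND seq=256 -> fresh
Step 2: DROP seq=5000 -> fresh
Step 3: SEND seq=5044 -> fresh
Step 4: SEND seq=5054 -> fresh
Step 5: SEND seq=5190 -> fresh

Answer: none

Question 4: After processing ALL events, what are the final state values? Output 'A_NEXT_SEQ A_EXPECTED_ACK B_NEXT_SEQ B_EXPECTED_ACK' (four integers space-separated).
Answer: 5375 448 448 5000

Derivation:
After event 0: A_seq=5000 A_ack=256 B_seq=256 B_ack=5000
After event 1: A_seq=5000 A_ack=448 B_seq=448 B_ack=5000
After event 2: A_seq=5044 A_ack=448 B_seq=448 B_ack=5000
After event 3: A_seq=5054 A_ack=448 B_seq=448 B_ack=5000
After event 4: A_seq=5190 A_ack=448 B_seq=448 B_ack=5000
After event 5: A_seq=5375 A_ack=448 B_seq=448 B_ack=5000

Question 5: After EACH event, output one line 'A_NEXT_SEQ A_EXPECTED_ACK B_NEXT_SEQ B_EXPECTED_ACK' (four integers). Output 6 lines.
5000 256 256 5000
5000 448 448 5000
5044 448 448 5000
5054 448 448 5000
5190 448 448 5000
5375 448 448 5000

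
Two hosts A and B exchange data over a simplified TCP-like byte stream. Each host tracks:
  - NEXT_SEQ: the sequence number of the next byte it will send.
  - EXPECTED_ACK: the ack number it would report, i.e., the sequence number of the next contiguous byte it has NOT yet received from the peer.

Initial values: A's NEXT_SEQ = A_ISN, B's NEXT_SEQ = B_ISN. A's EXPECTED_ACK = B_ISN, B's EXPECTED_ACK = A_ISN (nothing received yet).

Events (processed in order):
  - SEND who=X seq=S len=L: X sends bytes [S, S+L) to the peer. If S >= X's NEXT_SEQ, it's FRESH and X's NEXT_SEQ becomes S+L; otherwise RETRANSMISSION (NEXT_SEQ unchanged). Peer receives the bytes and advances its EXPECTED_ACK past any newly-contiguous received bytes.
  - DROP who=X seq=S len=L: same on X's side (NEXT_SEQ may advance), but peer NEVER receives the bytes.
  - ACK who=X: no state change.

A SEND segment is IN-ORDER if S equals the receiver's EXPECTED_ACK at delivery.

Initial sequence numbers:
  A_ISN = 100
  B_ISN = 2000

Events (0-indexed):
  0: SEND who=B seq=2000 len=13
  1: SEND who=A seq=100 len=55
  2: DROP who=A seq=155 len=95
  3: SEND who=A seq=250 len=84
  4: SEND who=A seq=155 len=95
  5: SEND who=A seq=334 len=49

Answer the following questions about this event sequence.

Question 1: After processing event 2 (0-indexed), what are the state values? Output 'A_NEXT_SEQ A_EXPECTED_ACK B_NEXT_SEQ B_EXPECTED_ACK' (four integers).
After event 0: A_seq=100 A_ack=2013 B_seq=2013 B_ack=100
After event 1: A_seq=155 A_ack=2013 B_seq=2013 B_ack=155
After event 2: A_seq=250 A_ack=2013 B_seq=2013 B_ack=155

250 2013 2013 155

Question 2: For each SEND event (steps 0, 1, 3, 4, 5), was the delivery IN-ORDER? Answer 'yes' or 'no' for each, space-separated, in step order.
Answer: yes yes no yes yes

Derivation:
Step 0: SEND seq=2000 -> in-order
Step 1: SEND seq=100 -> in-order
Step 3: SEND seq=250 -> out-of-order
Step 4: SEND seq=155 -> in-order
Step 5: SEND seq=334 -> in-order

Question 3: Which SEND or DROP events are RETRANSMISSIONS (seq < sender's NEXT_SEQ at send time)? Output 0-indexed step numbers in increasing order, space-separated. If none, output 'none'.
Answer: 4

Derivation:
Step 0: SEND seq=2000 -> fresh
Step 1: SEND seq=100 -> fresh
Step 2: DROP seq=155 -> fresh
Step 3: SEND seq=250 -> fresh
Step 4: SEND seq=155 -> retransmit
Step 5: SEND seq=334 -> fresh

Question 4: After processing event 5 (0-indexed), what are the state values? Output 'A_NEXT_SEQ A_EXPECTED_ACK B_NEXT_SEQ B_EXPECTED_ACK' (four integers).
After event 0: A_seq=100 A_ack=2013 B_seq=2013 B_ack=100
After event 1: A_seq=155 A_ack=2013 B_seq=2013 B_ack=155
After event 2: A_seq=250 A_ack=2013 B_seq=2013 B_ack=155
After event 3: A_seq=334 A_ack=2013 B_seq=2013 B_ack=155
After event 4: A_seq=334 A_ack=2013 B_seq=2013 B_ack=334
After event 5: A_seq=383 A_ack=2013 B_seq=2013 B_ack=383

383 2013 2013 383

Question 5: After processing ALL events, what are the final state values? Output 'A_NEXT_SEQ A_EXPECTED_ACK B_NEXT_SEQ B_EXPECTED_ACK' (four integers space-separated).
Answer: 383 2013 2013 383

Derivation:
After event 0: A_seq=100 A_ack=2013 B_seq=2013 B_ack=100
After event 1: A_seq=155 A_ack=2013 B_seq=2013 B_ack=155
After event 2: A_seq=250 A_ack=2013 B_seq=2013 B_ack=155
After event 3: A_seq=334 A_ack=2013 B_seq=2013 B_ack=155
After event 4: A_seq=334 A_ack=2013 B_seq=2013 B_ack=334
After event 5: A_seq=383 A_ack=2013 B_seq=2013 B_ack=383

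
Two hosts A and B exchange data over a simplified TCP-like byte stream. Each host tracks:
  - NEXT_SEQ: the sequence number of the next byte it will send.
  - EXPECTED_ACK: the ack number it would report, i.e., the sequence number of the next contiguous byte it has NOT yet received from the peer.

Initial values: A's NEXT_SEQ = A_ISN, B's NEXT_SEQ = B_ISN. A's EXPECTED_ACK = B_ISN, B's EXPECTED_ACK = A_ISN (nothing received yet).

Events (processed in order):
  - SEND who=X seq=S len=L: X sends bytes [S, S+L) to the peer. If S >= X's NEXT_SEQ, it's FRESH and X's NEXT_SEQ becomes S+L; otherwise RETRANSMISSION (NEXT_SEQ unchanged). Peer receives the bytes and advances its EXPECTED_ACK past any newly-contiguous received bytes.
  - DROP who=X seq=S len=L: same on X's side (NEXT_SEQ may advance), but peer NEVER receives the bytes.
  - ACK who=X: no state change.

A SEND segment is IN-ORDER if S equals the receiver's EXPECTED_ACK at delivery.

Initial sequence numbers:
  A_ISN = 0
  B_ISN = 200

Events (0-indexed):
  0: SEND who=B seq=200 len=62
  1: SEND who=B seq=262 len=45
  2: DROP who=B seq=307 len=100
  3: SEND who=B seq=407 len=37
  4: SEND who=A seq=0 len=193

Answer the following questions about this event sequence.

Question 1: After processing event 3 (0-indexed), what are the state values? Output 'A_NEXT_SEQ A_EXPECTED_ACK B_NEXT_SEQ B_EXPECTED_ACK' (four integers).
After event 0: A_seq=0 A_ack=262 B_seq=262 B_ack=0
After event 1: A_seq=0 A_ack=307 B_seq=307 B_ack=0
After event 2: A_seq=0 A_ack=307 B_seq=407 B_ack=0
After event 3: A_seq=0 A_ack=307 B_seq=444 B_ack=0

0 307 444 0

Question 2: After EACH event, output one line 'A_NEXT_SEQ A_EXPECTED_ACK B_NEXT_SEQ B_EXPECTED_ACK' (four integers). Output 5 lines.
0 262 262 0
0 307 307 0
0 307 407 0
0 307 444 0
193 307 444 193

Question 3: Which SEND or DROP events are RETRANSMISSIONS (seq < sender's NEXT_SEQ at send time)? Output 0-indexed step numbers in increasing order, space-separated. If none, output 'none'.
Step 0: SEND seq=200 -> fresh
Step 1: SEND seq=262 -> fresh
Step 2: DROP seq=307 -> fresh
Step 3: SEND seq=407 -> fresh
Step 4: SEND seq=0 -> fresh

Answer: none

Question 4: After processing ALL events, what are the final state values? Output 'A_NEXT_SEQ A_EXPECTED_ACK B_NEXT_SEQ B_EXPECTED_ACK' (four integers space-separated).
Answer: 193 307 444 193

Derivation:
After event 0: A_seq=0 A_ack=262 B_seq=262 B_ack=0
After event 1: A_seq=0 A_ack=307 B_seq=307 B_ack=0
After event 2: A_seq=0 A_ack=307 B_seq=407 B_ack=0
After event 3: A_seq=0 A_ack=307 B_seq=444 B_ack=0
After event 4: A_seq=193 A_ack=307 B_seq=444 B_ack=193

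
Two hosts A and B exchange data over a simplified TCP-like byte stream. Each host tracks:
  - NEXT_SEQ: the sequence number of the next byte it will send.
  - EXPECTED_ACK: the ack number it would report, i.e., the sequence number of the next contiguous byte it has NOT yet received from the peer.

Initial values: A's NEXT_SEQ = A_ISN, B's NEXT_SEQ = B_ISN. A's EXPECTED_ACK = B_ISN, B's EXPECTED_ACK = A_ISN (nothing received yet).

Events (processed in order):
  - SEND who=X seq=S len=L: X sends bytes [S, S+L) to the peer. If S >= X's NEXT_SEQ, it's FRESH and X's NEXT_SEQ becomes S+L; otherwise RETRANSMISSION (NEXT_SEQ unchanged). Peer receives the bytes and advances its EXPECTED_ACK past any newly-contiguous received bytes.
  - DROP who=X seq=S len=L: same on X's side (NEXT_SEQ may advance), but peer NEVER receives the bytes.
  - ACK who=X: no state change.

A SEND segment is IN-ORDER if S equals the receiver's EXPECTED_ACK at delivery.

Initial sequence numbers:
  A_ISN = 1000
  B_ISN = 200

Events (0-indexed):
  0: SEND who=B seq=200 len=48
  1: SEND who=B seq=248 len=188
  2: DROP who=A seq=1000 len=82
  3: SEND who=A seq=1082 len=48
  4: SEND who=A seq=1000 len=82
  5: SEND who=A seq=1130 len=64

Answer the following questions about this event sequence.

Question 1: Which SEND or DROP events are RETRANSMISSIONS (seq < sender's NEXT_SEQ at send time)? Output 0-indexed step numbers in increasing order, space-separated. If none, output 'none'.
Answer: 4

Derivation:
Step 0: SEND seq=200 -> fresh
Step 1: SEND seq=248 -> fresh
Step 2: DROP seq=1000 -> fresh
Step 3: SEND seq=1082 -> fresh
Step 4: SEND seq=1000 -> retransmit
Step 5: SEND seq=1130 -> fresh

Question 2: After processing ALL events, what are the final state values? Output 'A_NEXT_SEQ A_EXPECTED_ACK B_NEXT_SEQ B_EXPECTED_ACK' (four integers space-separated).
Answer: 1194 436 436 1194

Derivation:
After event 0: A_seq=1000 A_ack=248 B_seq=248 B_ack=1000
After event 1: A_seq=1000 A_ack=436 B_seq=436 B_ack=1000
After event 2: A_seq=1082 A_ack=436 B_seq=436 B_ack=1000
After event 3: A_seq=1130 A_ack=436 B_seq=436 B_ack=1000
After event 4: A_seq=1130 A_ack=436 B_seq=436 B_ack=1130
After event 5: A_seq=1194 A_ack=436 B_seq=436 B_ack=1194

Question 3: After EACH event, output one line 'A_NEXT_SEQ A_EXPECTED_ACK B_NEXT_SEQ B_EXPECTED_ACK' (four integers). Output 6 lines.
1000 248 248 1000
1000 436 436 1000
1082 436 436 1000
1130 436 436 1000
1130 436 436 1130
1194 436 436 1194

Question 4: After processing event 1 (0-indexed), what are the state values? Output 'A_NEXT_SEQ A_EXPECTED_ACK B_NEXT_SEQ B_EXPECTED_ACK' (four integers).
After event 0: A_seq=1000 A_ack=248 B_seq=248 B_ack=1000
After event 1: A_seq=1000 A_ack=436 B_seq=436 B_ack=1000

1000 436 436 1000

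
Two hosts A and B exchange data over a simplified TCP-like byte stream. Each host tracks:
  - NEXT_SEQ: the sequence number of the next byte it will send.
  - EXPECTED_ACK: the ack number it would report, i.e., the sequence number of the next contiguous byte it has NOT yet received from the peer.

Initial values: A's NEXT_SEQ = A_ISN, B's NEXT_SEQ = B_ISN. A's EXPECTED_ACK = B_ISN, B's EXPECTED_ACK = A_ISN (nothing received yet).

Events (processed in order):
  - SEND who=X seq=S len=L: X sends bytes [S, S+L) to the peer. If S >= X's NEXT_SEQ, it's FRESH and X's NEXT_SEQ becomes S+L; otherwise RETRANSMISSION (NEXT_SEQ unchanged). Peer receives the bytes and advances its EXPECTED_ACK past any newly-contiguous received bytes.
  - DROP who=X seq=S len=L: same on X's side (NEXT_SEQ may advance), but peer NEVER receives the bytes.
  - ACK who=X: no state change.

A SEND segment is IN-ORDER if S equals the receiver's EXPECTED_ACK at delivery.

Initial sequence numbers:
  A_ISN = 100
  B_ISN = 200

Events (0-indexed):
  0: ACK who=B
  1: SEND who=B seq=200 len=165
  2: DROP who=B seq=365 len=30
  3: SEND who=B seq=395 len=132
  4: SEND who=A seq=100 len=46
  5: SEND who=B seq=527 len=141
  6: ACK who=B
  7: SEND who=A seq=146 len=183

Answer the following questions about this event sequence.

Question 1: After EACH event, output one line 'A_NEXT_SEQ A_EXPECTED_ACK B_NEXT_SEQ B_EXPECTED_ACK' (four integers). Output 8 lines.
100 200 200 100
100 365 365 100
100 365 395 100
100 365 527 100
146 365 527 146
146 365 668 146
146 365 668 146
329 365 668 329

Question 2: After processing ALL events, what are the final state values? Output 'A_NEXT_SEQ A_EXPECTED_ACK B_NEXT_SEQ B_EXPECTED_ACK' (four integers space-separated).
Answer: 329 365 668 329

Derivation:
After event 0: A_seq=100 A_ack=200 B_seq=200 B_ack=100
After event 1: A_seq=100 A_ack=365 B_seq=365 B_ack=100
After event 2: A_seq=100 A_ack=365 B_seq=395 B_ack=100
After event 3: A_seq=100 A_ack=365 B_seq=527 B_ack=100
After event 4: A_seq=146 A_ack=365 B_seq=527 B_ack=146
After event 5: A_seq=146 A_ack=365 B_seq=668 B_ack=146
After event 6: A_seq=146 A_ack=365 B_seq=668 B_ack=146
After event 7: A_seq=329 A_ack=365 B_seq=668 B_ack=329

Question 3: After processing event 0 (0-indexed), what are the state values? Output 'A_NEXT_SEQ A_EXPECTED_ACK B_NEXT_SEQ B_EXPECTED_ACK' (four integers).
After event 0: A_seq=100 A_ack=200 B_seq=200 B_ack=100

100 200 200 100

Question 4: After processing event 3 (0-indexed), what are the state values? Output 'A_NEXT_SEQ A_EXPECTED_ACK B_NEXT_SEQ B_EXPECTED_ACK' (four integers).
After event 0: A_seq=100 A_ack=200 B_seq=200 B_ack=100
After event 1: A_seq=100 A_ack=365 B_seq=365 B_ack=100
After event 2: A_seq=100 A_ack=365 B_seq=395 B_ack=100
After event 3: A_seq=100 A_ack=365 B_seq=527 B_ack=100

100 365 527 100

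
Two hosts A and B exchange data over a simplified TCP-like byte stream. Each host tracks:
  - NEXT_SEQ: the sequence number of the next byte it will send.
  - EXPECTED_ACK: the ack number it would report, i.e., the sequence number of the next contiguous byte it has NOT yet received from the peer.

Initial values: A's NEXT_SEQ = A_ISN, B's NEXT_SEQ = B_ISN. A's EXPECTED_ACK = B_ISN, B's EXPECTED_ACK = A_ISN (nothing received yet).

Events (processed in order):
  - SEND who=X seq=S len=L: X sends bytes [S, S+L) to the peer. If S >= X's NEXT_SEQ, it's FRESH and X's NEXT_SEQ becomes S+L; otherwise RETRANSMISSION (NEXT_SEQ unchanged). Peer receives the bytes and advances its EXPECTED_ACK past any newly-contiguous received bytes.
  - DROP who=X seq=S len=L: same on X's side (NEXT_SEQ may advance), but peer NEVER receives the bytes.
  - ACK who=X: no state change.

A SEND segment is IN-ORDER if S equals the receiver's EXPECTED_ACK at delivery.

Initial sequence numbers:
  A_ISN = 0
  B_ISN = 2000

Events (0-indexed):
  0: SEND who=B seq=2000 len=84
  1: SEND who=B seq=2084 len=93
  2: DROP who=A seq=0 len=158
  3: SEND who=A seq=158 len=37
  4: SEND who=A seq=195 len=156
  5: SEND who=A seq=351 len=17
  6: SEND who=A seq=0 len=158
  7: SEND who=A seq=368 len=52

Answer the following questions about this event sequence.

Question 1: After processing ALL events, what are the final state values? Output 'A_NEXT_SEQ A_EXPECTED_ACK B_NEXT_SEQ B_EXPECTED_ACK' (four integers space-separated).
Answer: 420 2177 2177 420

Derivation:
After event 0: A_seq=0 A_ack=2084 B_seq=2084 B_ack=0
After event 1: A_seq=0 A_ack=2177 B_seq=2177 B_ack=0
After event 2: A_seq=158 A_ack=2177 B_seq=2177 B_ack=0
After event 3: A_seq=195 A_ack=2177 B_seq=2177 B_ack=0
After event 4: A_seq=351 A_ack=2177 B_seq=2177 B_ack=0
After event 5: A_seq=368 A_ack=2177 B_seq=2177 B_ack=0
After event 6: A_seq=368 A_ack=2177 B_seq=2177 B_ack=368
After event 7: A_seq=420 A_ack=2177 B_seq=2177 B_ack=420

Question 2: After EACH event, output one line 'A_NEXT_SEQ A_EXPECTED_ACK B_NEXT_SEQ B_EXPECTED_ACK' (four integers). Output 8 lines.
0 2084 2084 0
0 2177 2177 0
158 2177 2177 0
195 2177 2177 0
351 2177 2177 0
368 2177 2177 0
368 2177 2177 368
420 2177 2177 420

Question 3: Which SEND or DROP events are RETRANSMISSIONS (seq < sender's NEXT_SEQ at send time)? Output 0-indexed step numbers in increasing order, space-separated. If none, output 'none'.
Step 0: SEND seq=2000 -> fresh
Step 1: SEND seq=2084 -> fresh
Step 2: DROP seq=0 -> fresh
Step 3: SEND seq=158 -> fresh
Step 4: SEND seq=195 -> fresh
Step 5: SEND seq=351 -> fresh
Step 6: SEND seq=0 -> retransmit
Step 7: SEND seq=368 -> fresh

Answer: 6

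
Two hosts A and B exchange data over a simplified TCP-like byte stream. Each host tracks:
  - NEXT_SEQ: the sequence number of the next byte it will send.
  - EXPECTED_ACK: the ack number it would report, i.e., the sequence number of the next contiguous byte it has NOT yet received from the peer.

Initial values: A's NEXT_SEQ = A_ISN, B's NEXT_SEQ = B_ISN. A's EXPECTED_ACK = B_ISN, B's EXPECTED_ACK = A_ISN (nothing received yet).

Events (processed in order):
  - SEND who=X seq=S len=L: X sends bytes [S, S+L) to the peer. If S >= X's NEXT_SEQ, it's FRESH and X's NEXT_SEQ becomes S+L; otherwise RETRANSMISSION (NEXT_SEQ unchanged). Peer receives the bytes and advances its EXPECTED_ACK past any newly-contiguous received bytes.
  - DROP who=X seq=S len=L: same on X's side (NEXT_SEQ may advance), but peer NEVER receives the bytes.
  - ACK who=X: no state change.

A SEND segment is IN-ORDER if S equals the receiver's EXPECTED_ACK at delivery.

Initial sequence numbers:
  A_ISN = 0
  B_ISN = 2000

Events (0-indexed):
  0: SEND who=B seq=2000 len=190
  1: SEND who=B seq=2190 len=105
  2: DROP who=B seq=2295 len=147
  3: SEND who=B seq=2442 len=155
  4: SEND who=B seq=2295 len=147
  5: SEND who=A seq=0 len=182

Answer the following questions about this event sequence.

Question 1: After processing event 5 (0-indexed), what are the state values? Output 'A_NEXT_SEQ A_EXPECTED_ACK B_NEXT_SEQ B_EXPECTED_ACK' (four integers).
After event 0: A_seq=0 A_ack=2190 B_seq=2190 B_ack=0
After event 1: A_seq=0 A_ack=2295 B_seq=2295 B_ack=0
After event 2: A_seq=0 A_ack=2295 B_seq=2442 B_ack=0
After event 3: A_seq=0 A_ack=2295 B_seq=2597 B_ack=0
After event 4: A_seq=0 A_ack=2597 B_seq=2597 B_ack=0
After event 5: A_seq=182 A_ack=2597 B_seq=2597 B_ack=182

182 2597 2597 182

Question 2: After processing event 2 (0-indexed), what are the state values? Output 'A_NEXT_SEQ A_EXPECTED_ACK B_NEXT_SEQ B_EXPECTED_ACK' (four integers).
After event 0: A_seq=0 A_ack=2190 B_seq=2190 B_ack=0
After event 1: A_seq=0 A_ack=2295 B_seq=2295 B_ack=0
After event 2: A_seq=0 A_ack=2295 B_seq=2442 B_ack=0

0 2295 2442 0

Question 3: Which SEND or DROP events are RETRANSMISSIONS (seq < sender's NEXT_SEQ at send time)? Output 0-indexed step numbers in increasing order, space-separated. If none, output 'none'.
Step 0: SEND seq=2000 -> fresh
Step 1: SEND seq=2190 -> fresh
Step 2: DROP seq=2295 -> fresh
Step 3: SEND seq=2442 -> fresh
Step 4: SEND seq=2295 -> retransmit
Step 5: SEND seq=0 -> fresh

Answer: 4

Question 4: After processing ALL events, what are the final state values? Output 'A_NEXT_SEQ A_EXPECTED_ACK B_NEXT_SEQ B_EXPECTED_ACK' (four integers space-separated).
After event 0: A_seq=0 A_ack=2190 B_seq=2190 B_ack=0
After event 1: A_seq=0 A_ack=2295 B_seq=2295 B_ack=0
After event 2: A_seq=0 A_ack=2295 B_seq=2442 B_ack=0
After event 3: A_seq=0 A_ack=2295 B_seq=2597 B_ack=0
After event 4: A_seq=0 A_ack=2597 B_seq=2597 B_ack=0
After event 5: A_seq=182 A_ack=2597 B_seq=2597 B_ack=182

Answer: 182 2597 2597 182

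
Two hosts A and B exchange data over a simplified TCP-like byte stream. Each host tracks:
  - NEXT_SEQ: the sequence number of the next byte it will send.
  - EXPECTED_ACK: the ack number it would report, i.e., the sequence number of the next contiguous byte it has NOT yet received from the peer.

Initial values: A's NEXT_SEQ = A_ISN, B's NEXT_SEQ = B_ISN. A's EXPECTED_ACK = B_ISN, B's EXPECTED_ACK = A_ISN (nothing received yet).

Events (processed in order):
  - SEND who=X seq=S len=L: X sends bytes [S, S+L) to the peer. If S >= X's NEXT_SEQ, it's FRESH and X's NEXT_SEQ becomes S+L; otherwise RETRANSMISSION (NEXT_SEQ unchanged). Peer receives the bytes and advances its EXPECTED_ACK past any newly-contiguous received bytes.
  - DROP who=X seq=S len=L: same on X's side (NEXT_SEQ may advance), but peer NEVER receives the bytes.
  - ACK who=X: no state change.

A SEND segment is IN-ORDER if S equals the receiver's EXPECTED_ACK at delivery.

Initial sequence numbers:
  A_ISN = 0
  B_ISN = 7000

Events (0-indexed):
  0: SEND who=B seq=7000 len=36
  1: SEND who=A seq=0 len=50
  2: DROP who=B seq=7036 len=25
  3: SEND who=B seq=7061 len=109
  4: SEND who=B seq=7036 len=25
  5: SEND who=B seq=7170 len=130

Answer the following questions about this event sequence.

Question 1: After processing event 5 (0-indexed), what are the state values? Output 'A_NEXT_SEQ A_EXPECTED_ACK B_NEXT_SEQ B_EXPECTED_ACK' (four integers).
After event 0: A_seq=0 A_ack=7036 B_seq=7036 B_ack=0
After event 1: A_seq=50 A_ack=7036 B_seq=7036 B_ack=50
After event 2: A_seq=50 A_ack=7036 B_seq=7061 B_ack=50
After event 3: A_seq=50 A_ack=7036 B_seq=7170 B_ack=50
After event 4: A_seq=50 A_ack=7170 B_seq=7170 B_ack=50
After event 5: A_seq=50 A_ack=7300 B_seq=7300 B_ack=50

50 7300 7300 50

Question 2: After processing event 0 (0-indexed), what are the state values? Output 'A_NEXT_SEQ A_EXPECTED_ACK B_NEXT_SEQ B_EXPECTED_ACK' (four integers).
After event 0: A_seq=0 A_ack=7036 B_seq=7036 B_ack=0

0 7036 7036 0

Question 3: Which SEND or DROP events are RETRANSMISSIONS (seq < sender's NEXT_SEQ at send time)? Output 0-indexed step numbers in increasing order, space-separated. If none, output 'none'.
Step 0: SEND seq=7000 -> fresh
Step 1: SEND seq=0 -> fresh
Step 2: DROP seq=7036 -> fresh
Step 3: SEND seq=7061 -> fresh
Step 4: SEND seq=7036 -> retransmit
Step 5: SEND seq=7170 -> fresh

Answer: 4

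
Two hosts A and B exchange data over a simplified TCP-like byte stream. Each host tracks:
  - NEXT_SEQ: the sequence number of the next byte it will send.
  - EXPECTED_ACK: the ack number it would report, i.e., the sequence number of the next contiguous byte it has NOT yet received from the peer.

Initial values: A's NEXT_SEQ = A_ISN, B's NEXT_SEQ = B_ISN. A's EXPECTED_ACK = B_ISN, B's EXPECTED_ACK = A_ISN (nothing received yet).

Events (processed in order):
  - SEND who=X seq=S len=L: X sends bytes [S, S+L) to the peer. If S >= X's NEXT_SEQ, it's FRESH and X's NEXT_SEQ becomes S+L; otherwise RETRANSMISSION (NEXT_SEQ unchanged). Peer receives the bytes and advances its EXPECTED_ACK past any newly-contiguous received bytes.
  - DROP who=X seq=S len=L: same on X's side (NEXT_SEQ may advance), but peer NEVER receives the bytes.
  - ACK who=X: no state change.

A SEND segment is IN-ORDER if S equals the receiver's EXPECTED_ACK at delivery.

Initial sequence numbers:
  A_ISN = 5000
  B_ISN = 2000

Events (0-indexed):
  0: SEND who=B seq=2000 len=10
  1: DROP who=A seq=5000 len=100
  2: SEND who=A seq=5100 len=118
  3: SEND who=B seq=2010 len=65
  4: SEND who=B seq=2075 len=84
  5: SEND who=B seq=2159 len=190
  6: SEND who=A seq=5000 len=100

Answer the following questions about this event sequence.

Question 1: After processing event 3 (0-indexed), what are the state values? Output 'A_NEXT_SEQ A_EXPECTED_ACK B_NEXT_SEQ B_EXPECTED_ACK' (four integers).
After event 0: A_seq=5000 A_ack=2010 B_seq=2010 B_ack=5000
After event 1: A_seq=5100 A_ack=2010 B_seq=2010 B_ack=5000
After event 2: A_seq=5218 A_ack=2010 B_seq=2010 B_ack=5000
After event 3: A_seq=5218 A_ack=2075 B_seq=2075 B_ack=5000

5218 2075 2075 5000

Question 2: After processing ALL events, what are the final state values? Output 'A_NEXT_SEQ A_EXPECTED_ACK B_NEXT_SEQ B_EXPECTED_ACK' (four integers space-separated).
Answer: 5218 2349 2349 5218

Derivation:
After event 0: A_seq=5000 A_ack=2010 B_seq=2010 B_ack=5000
After event 1: A_seq=5100 A_ack=2010 B_seq=2010 B_ack=5000
After event 2: A_seq=5218 A_ack=2010 B_seq=2010 B_ack=5000
After event 3: A_seq=5218 A_ack=2075 B_seq=2075 B_ack=5000
After event 4: A_seq=5218 A_ack=2159 B_seq=2159 B_ack=5000
After event 5: A_seq=5218 A_ack=2349 B_seq=2349 B_ack=5000
After event 6: A_seq=5218 A_ack=2349 B_seq=2349 B_ack=5218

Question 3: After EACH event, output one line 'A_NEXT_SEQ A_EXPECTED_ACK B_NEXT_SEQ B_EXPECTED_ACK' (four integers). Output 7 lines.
5000 2010 2010 5000
5100 2010 2010 5000
5218 2010 2010 5000
5218 2075 2075 5000
5218 2159 2159 5000
5218 2349 2349 5000
5218 2349 2349 5218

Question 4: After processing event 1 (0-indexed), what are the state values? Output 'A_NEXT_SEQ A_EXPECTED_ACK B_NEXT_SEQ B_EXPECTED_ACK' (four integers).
After event 0: A_seq=5000 A_ack=2010 B_seq=2010 B_ack=5000
After event 1: A_seq=5100 A_ack=2010 B_seq=2010 B_ack=5000

5100 2010 2010 5000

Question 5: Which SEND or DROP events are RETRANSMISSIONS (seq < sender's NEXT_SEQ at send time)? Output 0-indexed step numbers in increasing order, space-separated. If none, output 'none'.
Step 0: SEND seq=2000 -> fresh
Step 1: DROP seq=5000 -> fresh
Step 2: SEND seq=5100 -> fresh
Step 3: SEND seq=2010 -> fresh
Step 4: SEND seq=2075 -> fresh
Step 5: SEND seq=2159 -> fresh
Step 6: SEND seq=5000 -> retransmit

Answer: 6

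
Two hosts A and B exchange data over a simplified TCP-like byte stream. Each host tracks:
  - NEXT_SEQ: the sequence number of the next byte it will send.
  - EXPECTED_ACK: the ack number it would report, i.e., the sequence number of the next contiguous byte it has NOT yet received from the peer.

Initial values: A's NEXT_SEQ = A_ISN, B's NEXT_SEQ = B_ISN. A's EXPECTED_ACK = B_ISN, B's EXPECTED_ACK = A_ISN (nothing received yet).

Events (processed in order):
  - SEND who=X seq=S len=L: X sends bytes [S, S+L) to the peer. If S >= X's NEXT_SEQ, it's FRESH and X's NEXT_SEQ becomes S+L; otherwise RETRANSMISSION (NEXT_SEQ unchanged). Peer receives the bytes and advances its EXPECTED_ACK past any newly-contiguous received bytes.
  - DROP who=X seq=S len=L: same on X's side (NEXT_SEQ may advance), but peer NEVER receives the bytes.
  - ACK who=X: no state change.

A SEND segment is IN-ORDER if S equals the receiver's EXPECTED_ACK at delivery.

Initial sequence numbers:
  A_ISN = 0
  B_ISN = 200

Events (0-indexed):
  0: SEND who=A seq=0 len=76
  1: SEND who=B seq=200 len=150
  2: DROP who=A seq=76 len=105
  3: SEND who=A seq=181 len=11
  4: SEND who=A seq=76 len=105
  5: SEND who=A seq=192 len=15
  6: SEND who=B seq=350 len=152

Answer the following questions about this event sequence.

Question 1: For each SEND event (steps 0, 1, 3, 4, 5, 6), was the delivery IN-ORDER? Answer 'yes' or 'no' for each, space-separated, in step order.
Answer: yes yes no yes yes yes

Derivation:
Step 0: SEND seq=0 -> in-order
Step 1: SEND seq=200 -> in-order
Step 3: SEND seq=181 -> out-of-order
Step 4: SEND seq=76 -> in-order
Step 5: SEND seq=192 -> in-order
Step 6: SEND seq=350 -> in-order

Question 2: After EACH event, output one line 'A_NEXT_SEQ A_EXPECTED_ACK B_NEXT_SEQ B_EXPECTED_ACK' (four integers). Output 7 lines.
76 200 200 76
76 350 350 76
181 350 350 76
192 350 350 76
192 350 350 192
207 350 350 207
207 502 502 207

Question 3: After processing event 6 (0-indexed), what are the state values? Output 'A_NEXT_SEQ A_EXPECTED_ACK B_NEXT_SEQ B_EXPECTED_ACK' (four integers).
After event 0: A_seq=76 A_ack=200 B_seq=200 B_ack=76
After event 1: A_seq=76 A_ack=350 B_seq=350 B_ack=76
After event 2: A_seq=181 A_ack=350 B_seq=350 B_ack=76
After event 3: A_seq=192 A_ack=350 B_seq=350 B_ack=76
After event 4: A_seq=192 A_ack=350 B_seq=350 B_ack=192
After event 5: A_seq=207 A_ack=350 B_seq=350 B_ack=207
After event 6: A_seq=207 A_ack=502 B_seq=502 B_ack=207

207 502 502 207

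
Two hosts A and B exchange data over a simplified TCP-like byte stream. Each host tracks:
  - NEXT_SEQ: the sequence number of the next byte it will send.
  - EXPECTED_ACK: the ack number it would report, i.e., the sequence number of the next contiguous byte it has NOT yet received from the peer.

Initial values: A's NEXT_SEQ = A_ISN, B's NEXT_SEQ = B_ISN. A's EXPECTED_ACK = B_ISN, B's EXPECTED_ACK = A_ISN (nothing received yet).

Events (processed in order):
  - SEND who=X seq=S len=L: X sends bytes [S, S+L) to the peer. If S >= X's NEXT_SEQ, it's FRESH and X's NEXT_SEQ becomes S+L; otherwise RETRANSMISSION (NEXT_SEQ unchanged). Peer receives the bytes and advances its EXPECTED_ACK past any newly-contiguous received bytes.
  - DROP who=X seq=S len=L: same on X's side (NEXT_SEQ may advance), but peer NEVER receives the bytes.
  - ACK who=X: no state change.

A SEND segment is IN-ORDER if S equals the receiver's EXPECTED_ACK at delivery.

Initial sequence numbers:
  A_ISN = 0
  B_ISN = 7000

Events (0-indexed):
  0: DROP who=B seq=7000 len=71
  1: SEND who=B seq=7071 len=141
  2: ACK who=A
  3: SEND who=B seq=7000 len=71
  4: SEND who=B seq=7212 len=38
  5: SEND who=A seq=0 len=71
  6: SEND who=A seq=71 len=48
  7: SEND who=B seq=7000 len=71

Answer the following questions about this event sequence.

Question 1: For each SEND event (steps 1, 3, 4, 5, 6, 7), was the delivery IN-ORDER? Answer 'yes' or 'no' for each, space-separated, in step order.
Step 1: SEND seq=7071 -> out-of-order
Step 3: SEND seq=7000 -> in-order
Step 4: SEND seq=7212 -> in-order
Step 5: SEND seq=0 -> in-order
Step 6: SEND seq=71 -> in-order
Step 7: SEND seq=7000 -> out-of-order

Answer: no yes yes yes yes no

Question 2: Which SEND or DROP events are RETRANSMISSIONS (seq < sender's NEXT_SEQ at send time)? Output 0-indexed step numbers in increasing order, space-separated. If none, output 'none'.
Step 0: DROP seq=7000 -> fresh
Step 1: SEND seq=7071 -> fresh
Step 3: SEND seq=7000 -> retransmit
Step 4: SEND seq=7212 -> fresh
Step 5: SEND seq=0 -> fresh
Step 6: SEND seq=71 -> fresh
Step 7: SEND seq=7000 -> retransmit

Answer: 3 7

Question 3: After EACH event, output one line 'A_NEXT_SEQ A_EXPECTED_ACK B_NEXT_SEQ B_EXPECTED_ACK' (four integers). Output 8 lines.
0 7000 7071 0
0 7000 7212 0
0 7000 7212 0
0 7212 7212 0
0 7250 7250 0
71 7250 7250 71
119 7250 7250 119
119 7250 7250 119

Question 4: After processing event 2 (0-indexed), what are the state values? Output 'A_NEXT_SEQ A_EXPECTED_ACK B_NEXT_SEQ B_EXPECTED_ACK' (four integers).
After event 0: A_seq=0 A_ack=7000 B_seq=7071 B_ack=0
After event 1: A_seq=0 A_ack=7000 B_seq=7212 B_ack=0
After event 2: A_seq=0 A_ack=7000 B_seq=7212 B_ack=0

0 7000 7212 0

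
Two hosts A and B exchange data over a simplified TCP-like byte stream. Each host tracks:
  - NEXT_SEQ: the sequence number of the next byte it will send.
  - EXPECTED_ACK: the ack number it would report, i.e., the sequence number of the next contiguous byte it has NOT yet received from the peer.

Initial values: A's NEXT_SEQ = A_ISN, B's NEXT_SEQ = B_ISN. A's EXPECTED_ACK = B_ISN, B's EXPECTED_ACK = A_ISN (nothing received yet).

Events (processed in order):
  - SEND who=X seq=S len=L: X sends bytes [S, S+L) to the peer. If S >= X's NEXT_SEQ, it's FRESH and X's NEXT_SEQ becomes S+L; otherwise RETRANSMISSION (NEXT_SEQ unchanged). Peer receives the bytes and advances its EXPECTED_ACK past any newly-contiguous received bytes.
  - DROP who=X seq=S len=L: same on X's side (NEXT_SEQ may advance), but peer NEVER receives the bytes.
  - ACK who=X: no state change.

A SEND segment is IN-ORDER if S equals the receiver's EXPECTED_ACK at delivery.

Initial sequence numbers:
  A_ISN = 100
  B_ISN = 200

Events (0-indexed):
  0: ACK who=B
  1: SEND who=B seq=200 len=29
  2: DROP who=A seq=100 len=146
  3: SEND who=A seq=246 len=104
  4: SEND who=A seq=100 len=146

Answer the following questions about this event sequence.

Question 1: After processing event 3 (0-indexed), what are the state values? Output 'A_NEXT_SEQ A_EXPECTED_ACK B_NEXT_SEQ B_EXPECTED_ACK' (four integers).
After event 0: A_seq=100 A_ack=200 B_seq=200 B_ack=100
After event 1: A_seq=100 A_ack=229 B_seq=229 B_ack=100
After event 2: A_seq=246 A_ack=229 B_seq=229 B_ack=100
After event 3: A_seq=350 A_ack=229 B_seq=229 B_ack=100

350 229 229 100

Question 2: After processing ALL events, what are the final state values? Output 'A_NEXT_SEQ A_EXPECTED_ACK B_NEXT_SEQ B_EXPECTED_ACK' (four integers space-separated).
After event 0: A_seq=100 A_ack=200 B_seq=200 B_ack=100
After event 1: A_seq=100 A_ack=229 B_seq=229 B_ack=100
After event 2: A_seq=246 A_ack=229 B_seq=229 B_ack=100
After event 3: A_seq=350 A_ack=229 B_seq=229 B_ack=100
After event 4: A_seq=350 A_ack=229 B_seq=229 B_ack=350

Answer: 350 229 229 350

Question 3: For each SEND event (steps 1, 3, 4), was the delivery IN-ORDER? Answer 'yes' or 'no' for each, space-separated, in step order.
Step 1: SEND seq=200 -> in-order
Step 3: SEND seq=246 -> out-of-order
Step 4: SEND seq=100 -> in-order

Answer: yes no yes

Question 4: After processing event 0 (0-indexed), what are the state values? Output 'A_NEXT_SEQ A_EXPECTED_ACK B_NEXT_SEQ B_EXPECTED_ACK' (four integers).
After event 0: A_seq=100 A_ack=200 B_seq=200 B_ack=100

100 200 200 100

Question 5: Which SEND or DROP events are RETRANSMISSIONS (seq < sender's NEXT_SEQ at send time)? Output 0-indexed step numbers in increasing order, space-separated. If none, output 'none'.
Step 1: SEND seq=200 -> fresh
Step 2: DROP seq=100 -> fresh
Step 3: SEND seq=246 -> fresh
Step 4: SEND seq=100 -> retransmit

Answer: 4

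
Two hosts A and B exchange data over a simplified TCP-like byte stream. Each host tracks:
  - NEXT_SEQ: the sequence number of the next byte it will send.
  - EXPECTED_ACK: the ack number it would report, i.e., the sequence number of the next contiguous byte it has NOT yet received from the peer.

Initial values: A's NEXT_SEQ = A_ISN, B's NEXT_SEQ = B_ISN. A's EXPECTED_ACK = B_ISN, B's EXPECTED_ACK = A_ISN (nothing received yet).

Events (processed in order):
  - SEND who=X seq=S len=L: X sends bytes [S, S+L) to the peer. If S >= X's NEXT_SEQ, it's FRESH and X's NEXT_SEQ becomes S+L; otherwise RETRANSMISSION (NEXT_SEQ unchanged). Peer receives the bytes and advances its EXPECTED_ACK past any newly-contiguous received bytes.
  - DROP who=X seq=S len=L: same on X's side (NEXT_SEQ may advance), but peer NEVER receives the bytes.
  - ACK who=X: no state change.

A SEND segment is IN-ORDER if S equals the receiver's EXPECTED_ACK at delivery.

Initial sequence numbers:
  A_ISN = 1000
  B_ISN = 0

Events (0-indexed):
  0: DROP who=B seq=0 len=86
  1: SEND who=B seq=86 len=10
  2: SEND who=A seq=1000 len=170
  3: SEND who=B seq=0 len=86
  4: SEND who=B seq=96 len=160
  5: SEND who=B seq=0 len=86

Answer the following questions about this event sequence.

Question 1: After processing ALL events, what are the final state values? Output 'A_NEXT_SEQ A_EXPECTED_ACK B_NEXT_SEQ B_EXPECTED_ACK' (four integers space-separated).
Answer: 1170 256 256 1170

Derivation:
After event 0: A_seq=1000 A_ack=0 B_seq=86 B_ack=1000
After event 1: A_seq=1000 A_ack=0 B_seq=96 B_ack=1000
After event 2: A_seq=1170 A_ack=0 B_seq=96 B_ack=1170
After event 3: A_seq=1170 A_ack=96 B_seq=96 B_ack=1170
After event 4: A_seq=1170 A_ack=256 B_seq=256 B_ack=1170
After event 5: A_seq=1170 A_ack=256 B_seq=256 B_ack=1170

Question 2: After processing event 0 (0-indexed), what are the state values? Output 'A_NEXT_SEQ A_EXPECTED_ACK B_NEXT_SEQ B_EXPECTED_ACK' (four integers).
After event 0: A_seq=1000 A_ack=0 B_seq=86 B_ack=1000

1000 0 86 1000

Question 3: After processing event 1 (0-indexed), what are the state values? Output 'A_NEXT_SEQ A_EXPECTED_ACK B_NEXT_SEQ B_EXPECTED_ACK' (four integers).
After event 0: A_seq=1000 A_ack=0 B_seq=86 B_ack=1000
After event 1: A_seq=1000 A_ack=0 B_seq=96 B_ack=1000

1000 0 96 1000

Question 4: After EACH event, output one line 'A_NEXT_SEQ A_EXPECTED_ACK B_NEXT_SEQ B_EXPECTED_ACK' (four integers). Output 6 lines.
1000 0 86 1000
1000 0 96 1000
1170 0 96 1170
1170 96 96 1170
1170 256 256 1170
1170 256 256 1170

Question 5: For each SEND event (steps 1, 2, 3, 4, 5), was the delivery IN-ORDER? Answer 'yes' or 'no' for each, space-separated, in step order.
Step 1: SEND seq=86 -> out-of-order
Step 2: SEND seq=1000 -> in-order
Step 3: SEND seq=0 -> in-order
Step 4: SEND seq=96 -> in-order
Step 5: SEND seq=0 -> out-of-order

Answer: no yes yes yes no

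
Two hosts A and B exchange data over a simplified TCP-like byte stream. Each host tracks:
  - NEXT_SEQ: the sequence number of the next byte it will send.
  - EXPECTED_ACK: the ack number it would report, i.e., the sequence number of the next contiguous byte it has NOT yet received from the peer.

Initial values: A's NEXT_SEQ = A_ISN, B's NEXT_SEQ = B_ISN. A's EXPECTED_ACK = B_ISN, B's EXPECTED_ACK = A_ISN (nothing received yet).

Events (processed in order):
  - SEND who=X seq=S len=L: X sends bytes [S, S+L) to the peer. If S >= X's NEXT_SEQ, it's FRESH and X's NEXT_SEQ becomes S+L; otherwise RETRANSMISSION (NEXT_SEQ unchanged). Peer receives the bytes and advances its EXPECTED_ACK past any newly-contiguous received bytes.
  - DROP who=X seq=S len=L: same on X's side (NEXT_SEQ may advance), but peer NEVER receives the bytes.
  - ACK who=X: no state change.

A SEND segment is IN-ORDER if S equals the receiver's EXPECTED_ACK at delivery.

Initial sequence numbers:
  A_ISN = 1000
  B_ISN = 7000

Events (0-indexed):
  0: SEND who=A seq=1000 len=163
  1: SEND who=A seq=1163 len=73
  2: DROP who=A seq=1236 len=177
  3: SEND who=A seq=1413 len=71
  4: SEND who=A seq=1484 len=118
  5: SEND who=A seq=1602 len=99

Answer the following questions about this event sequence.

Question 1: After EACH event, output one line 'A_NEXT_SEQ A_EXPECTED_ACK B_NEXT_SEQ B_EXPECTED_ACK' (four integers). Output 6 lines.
1163 7000 7000 1163
1236 7000 7000 1236
1413 7000 7000 1236
1484 7000 7000 1236
1602 7000 7000 1236
1701 7000 7000 1236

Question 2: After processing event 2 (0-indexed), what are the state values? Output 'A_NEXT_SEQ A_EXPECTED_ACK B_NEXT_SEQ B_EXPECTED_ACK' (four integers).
After event 0: A_seq=1163 A_ack=7000 B_seq=7000 B_ack=1163
After event 1: A_seq=1236 A_ack=7000 B_seq=7000 B_ack=1236
After event 2: A_seq=1413 A_ack=7000 B_seq=7000 B_ack=1236

1413 7000 7000 1236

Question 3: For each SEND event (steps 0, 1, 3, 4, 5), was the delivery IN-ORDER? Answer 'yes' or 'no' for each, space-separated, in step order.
Answer: yes yes no no no

Derivation:
Step 0: SEND seq=1000 -> in-order
Step 1: SEND seq=1163 -> in-order
Step 3: SEND seq=1413 -> out-of-order
Step 4: SEND seq=1484 -> out-of-order
Step 5: SEND seq=1602 -> out-of-order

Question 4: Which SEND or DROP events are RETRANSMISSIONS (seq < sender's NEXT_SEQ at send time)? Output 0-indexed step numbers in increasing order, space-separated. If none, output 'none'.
Answer: none

Derivation:
Step 0: SEND seq=1000 -> fresh
Step 1: SEND seq=1163 -> fresh
Step 2: DROP seq=1236 -> fresh
Step 3: SEND seq=1413 -> fresh
Step 4: SEND seq=1484 -> fresh
Step 5: SEND seq=1602 -> fresh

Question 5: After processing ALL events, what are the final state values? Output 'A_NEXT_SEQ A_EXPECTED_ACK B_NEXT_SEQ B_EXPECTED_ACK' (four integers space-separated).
Answer: 1701 7000 7000 1236

Derivation:
After event 0: A_seq=1163 A_ack=7000 B_seq=7000 B_ack=1163
After event 1: A_seq=1236 A_ack=7000 B_seq=7000 B_ack=1236
After event 2: A_seq=1413 A_ack=7000 B_seq=7000 B_ack=1236
After event 3: A_seq=1484 A_ack=7000 B_seq=7000 B_ack=1236
After event 4: A_seq=1602 A_ack=7000 B_seq=7000 B_ack=1236
After event 5: A_seq=1701 A_ack=7000 B_seq=7000 B_ack=1236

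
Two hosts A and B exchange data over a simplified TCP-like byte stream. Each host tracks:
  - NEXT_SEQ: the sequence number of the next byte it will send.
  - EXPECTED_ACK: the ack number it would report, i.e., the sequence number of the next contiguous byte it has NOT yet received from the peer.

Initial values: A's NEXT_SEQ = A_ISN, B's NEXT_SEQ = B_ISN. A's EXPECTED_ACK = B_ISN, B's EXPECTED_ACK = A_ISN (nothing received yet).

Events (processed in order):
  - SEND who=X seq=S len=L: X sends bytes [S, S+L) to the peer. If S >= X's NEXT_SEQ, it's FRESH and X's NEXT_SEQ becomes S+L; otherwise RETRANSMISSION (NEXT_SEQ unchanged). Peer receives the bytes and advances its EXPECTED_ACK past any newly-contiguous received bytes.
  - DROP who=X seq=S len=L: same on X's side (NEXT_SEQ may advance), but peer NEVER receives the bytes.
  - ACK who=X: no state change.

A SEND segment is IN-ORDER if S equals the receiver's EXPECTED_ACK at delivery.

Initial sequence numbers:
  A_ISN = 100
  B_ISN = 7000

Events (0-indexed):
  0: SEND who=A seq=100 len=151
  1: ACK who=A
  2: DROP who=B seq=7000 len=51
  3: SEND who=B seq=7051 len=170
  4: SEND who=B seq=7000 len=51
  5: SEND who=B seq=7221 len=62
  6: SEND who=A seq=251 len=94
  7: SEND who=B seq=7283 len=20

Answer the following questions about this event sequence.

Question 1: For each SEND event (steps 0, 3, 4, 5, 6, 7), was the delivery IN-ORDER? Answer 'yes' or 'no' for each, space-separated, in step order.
Answer: yes no yes yes yes yes

Derivation:
Step 0: SEND seq=100 -> in-order
Step 3: SEND seq=7051 -> out-of-order
Step 4: SEND seq=7000 -> in-order
Step 5: SEND seq=7221 -> in-order
Step 6: SEND seq=251 -> in-order
Step 7: SEND seq=7283 -> in-order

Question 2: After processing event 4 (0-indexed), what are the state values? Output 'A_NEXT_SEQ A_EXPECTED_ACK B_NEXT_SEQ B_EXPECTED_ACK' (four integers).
After event 0: A_seq=251 A_ack=7000 B_seq=7000 B_ack=251
After event 1: A_seq=251 A_ack=7000 B_seq=7000 B_ack=251
After event 2: A_seq=251 A_ack=7000 B_seq=7051 B_ack=251
After event 3: A_seq=251 A_ack=7000 B_seq=7221 B_ack=251
After event 4: A_seq=251 A_ack=7221 B_seq=7221 B_ack=251

251 7221 7221 251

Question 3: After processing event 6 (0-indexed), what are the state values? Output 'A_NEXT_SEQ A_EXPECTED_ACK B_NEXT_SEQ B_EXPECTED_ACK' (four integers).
After event 0: A_seq=251 A_ack=7000 B_seq=7000 B_ack=251
After event 1: A_seq=251 A_ack=7000 B_seq=7000 B_ack=251
After event 2: A_seq=251 A_ack=7000 B_seq=7051 B_ack=251
After event 3: A_seq=251 A_ack=7000 B_seq=7221 B_ack=251
After event 4: A_seq=251 A_ack=7221 B_seq=7221 B_ack=251
After event 5: A_seq=251 A_ack=7283 B_seq=7283 B_ack=251
After event 6: A_seq=345 A_ack=7283 B_seq=7283 B_ack=345

345 7283 7283 345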